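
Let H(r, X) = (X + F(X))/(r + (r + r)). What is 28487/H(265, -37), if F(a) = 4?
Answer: -7549055/11 ≈ -6.8628e+5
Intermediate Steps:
H(r, X) = (4 + X)/(3*r) (H(r, X) = (X + 4)/(r + (r + r)) = (4 + X)/(r + 2*r) = (4 + X)/((3*r)) = (4 + X)*(1/(3*r)) = (4 + X)/(3*r))
28487/H(265, -37) = 28487/(((⅓)*(4 - 37)/265)) = 28487/(((⅓)*(1/265)*(-33))) = 28487/(-11/265) = 28487*(-265/11) = -7549055/11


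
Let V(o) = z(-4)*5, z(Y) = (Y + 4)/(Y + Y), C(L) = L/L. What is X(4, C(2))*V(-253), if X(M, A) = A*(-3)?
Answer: 0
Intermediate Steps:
C(L) = 1
X(M, A) = -3*A
z(Y) = (4 + Y)/(2*Y) (z(Y) = (4 + Y)/((2*Y)) = (4 + Y)*(1/(2*Y)) = (4 + Y)/(2*Y))
V(o) = 0 (V(o) = ((1/2)*(4 - 4)/(-4))*5 = ((1/2)*(-1/4)*0)*5 = 0*5 = 0)
X(4, C(2))*V(-253) = -3*1*0 = -3*0 = 0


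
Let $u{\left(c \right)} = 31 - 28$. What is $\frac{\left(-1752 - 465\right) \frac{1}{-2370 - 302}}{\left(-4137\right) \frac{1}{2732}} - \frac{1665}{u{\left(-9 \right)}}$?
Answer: $- \frac{511755197}{921172} \approx -555.55$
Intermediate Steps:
$u{\left(c \right)} = 3$
$\frac{\left(-1752 - 465\right) \frac{1}{-2370 - 302}}{\left(-4137\right) \frac{1}{2732}} - \frac{1665}{u{\left(-9 \right)}} = \frac{\left(-1752 - 465\right) \frac{1}{-2370 - 302}}{\left(-4137\right) \frac{1}{2732}} - \frac{1665}{3} = \frac{\left(-2217\right) \frac{1}{-2370 + \left(-1172 + 870\right)}}{\left(-4137\right) \frac{1}{2732}} - 555 = \frac{\left(-2217\right) \frac{1}{-2370 - 302}}{- \frac{4137}{2732}} - 555 = - \frac{2217}{-2672} \left(- \frac{2732}{4137}\right) - 555 = \left(-2217\right) \left(- \frac{1}{2672}\right) \left(- \frac{2732}{4137}\right) - 555 = \frac{2217}{2672} \left(- \frac{2732}{4137}\right) - 555 = - \frac{504737}{921172} - 555 = - \frac{511755197}{921172}$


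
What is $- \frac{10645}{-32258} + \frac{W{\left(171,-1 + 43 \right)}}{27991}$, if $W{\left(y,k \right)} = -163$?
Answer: $\frac{292706141}{902933678} \approx 0.32417$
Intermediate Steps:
$- \frac{10645}{-32258} + \frac{W{\left(171,-1 + 43 \right)}}{27991} = - \frac{10645}{-32258} - \frac{163}{27991} = \left(-10645\right) \left(- \frac{1}{32258}\right) - \frac{163}{27991} = \frac{10645}{32258} - \frac{163}{27991} = \frac{292706141}{902933678}$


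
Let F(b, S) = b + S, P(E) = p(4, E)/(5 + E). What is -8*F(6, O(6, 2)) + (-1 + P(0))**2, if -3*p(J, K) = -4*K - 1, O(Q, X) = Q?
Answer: -21404/225 ≈ -95.129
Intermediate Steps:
p(J, K) = 1/3 + 4*K/3 (p(J, K) = -(-4*K - 1)/3 = -(-1 - 4*K)/3 = 1/3 + 4*K/3)
P(E) = (1/3 + 4*E/3)/(5 + E)
F(b, S) = S + b
-8*F(6, O(6, 2)) + (-1 + P(0))**2 = -8*(6 + 6) + (-1 + (1 + 4*0)/(3*(5 + 0)))**2 = -8*12 + (-1 + (1/3)*(1 + 0)/5)**2 = -96 + (-1 + (1/3)*(1/5)*1)**2 = -96 + (-1 + 1/15)**2 = -96 + (-14/15)**2 = -96 + 196/225 = -21404/225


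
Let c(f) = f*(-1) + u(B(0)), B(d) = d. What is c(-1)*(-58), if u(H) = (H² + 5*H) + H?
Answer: -58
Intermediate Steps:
u(H) = H² + 6*H
c(f) = -f (c(f) = f*(-1) + 0*(6 + 0) = -f + 0*6 = -f + 0 = -f)
c(-1)*(-58) = -1*(-1)*(-58) = 1*(-58) = -58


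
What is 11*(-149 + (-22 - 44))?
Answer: -2365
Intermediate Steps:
11*(-149 + (-22 - 44)) = 11*(-149 - 66) = 11*(-215) = -2365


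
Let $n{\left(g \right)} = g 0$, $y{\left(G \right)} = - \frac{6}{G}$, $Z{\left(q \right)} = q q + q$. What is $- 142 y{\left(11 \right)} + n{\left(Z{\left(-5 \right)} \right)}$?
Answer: $\frac{852}{11} \approx 77.455$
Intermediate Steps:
$Z{\left(q \right)} = q + q^{2}$ ($Z{\left(q \right)} = q^{2} + q = q + q^{2}$)
$n{\left(g \right)} = 0$
$- 142 y{\left(11 \right)} + n{\left(Z{\left(-5 \right)} \right)} = - 142 \left(- \frac{6}{11}\right) + 0 = - 142 \left(\left(-6\right) \frac{1}{11}\right) + 0 = \left(-142\right) \left(- \frac{6}{11}\right) + 0 = \frac{852}{11} + 0 = \frac{852}{11}$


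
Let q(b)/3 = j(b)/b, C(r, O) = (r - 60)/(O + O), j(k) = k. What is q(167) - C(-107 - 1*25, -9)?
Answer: -23/3 ≈ -7.6667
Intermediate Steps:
C(r, O) = (-60 + r)/(2*O) (C(r, O) = (-60 + r)/((2*O)) = (-60 + r)*(1/(2*O)) = (-60 + r)/(2*O))
q(b) = 3 (q(b) = 3*(b/b) = 3*1 = 3)
q(167) - C(-107 - 1*25, -9) = 3 - (-60 + (-107 - 1*25))/(2*(-9)) = 3 - (-1)*(-60 + (-107 - 25))/(2*9) = 3 - (-1)*(-60 - 132)/(2*9) = 3 - (-1)*(-192)/(2*9) = 3 - 1*32/3 = 3 - 32/3 = -23/3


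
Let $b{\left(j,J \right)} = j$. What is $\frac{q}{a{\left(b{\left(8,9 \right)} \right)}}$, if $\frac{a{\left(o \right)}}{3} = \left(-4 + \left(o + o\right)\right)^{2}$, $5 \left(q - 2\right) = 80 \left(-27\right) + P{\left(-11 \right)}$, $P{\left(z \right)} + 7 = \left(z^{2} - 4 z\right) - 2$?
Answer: $- \frac{997}{1080} \approx -0.92315$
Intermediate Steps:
$P{\left(z \right)} = -9 + z^{2} - 4 z$ ($P{\left(z \right)} = -7 - \left(2 - z^{2} + 4 z\right) = -9 + z^{2} - 4 z$)
$q = - \frac{1994}{5}$ ($q = 2 + \frac{80 \left(-27\right) - \left(-35 - 121\right)}{5} = 2 + \frac{-2160 + \left(-9 + 121 + 44\right)}{5} = 2 + \frac{-2160 + 156}{5} = 2 + \frac{1}{5} \left(-2004\right) = 2 - \frac{2004}{5} = - \frac{1994}{5} \approx -398.8$)
$a{\left(o \right)} = 3 \left(-4 + 2 o\right)^{2}$ ($a{\left(o \right)} = 3 \left(-4 + \left(o + o\right)\right)^{2} = 3 \left(-4 + 2 o\right)^{2}$)
$\frac{q}{a{\left(b{\left(8,9 \right)} \right)}} = - \frac{1994}{5 \cdot 12 \left(-2 + 8\right)^{2}} = - \frac{1994}{5 \cdot 12 \cdot 6^{2}} = - \frac{1994}{5 \cdot 12 \cdot 36} = - \frac{1994}{5 \cdot 432} = \left(- \frac{1994}{5}\right) \frac{1}{432} = - \frac{997}{1080}$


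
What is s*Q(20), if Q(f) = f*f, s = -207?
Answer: -82800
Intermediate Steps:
Q(f) = f²
s*Q(20) = -207*20² = -207*400 = -82800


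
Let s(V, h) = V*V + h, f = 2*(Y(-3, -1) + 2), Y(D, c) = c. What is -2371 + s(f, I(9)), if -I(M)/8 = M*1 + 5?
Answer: -2479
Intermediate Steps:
I(M) = -40 - 8*M (I(M) = -8*(M*1 + 5) = -8*(M + 5) = -8*(5 + M) = -40 - 8*M)
f = 2 (f = 2*(-1 + 2) = 2*1 = 2)
s(V, h) = h + V**2 (s(V, h) = V**2 + h = h + V**2)
-2371 + s(f, I(9)) = -2371 + ((-40 - 8*9) + 2**2) = -2371 + ((-40 - 72) + 4) = -2371 + (-112 + 4) = -2371 - 108 = -2479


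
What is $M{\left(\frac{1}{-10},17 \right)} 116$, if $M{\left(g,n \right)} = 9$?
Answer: $1044$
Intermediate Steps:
$M{\left(\frac{1}{-10},17 \right)} 116 = 9 \cdot 116 = 1044$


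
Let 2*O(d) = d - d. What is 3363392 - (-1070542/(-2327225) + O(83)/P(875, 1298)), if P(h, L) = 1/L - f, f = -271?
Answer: 7827368876658/2327225 ≈ 3.3634e+6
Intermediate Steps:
O(d) = 0 (O(d) = (d - d)/2 = (½)*0 = 0)
P(h, L) = 271 + 1/L (P(h, L) = 1/L - 1*(-271) = 1/L + 271 = 271 + 1/L)
3363392 - (-1070542/(-2327225) + O(83)/P(875, 1298)) = 3363392 - (-1070542/(-2327225) + 0/(271 + 1/1298)) = 3363392 - (-1070542*(-1/2327225) + 0/(271 + 1/1298)) = 3363392 - (1070542/2327225 + 0/(351759/1298)) = 3363392 - (1070542/2327225 + 0*(1298/351759)) = 3363392 - (1070542/2327225 + 0) = 3363392 - 1*1070542/2327225 = 3363392 - 1070542/2327225 = 7827368876658/2327225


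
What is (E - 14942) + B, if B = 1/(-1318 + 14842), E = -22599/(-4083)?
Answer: -274923024835/18406164 ≈ -14936.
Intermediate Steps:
E = 7533/1361 (E = -22599*(-1/4083) = 7533/1361 ≈ 5.5349)
B = 1/13524 ≈ 7.3943e-5
(E - 14942) + B = (7533/1361 - 14942) + 1/13524 = -20328529/1361 + 1/13524 = -274923024835/18406164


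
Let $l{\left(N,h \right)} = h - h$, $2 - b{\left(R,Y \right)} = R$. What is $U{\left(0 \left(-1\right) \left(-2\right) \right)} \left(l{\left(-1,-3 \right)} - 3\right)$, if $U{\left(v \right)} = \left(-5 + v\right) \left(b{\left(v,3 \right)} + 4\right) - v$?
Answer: $90$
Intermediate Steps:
$b{\left(R,Y \right)} = 2 - R$
$l{\left(N,h \right)} = 0$
$U{\left(v \right)} = - v + \left(-5 + v\right) \left(6 - v\right)$ ($U{\left(v \right)} = \left(-5 + v\right) \left(\left(2 - v\right) + 4\right) - v = \left(-5 + v\right) \left(6 - v\right) - v = - v + \left(-5 + v\right) \left(6 - v\right)$)
$U{\left(0 \left(-1\right) \left(-2\right) \right)} \left(l{\left(-1,-3 \right)} - 3\right) = \left(-30 - \left(0 \left(-1\right) \left(-2\right)\right)^{2} + 10 \cdot 0 \left(-1\right) \left(-2\right)\right) \left(0 - 3\right) = \left(-30 - \left(0 \left(-2\right)\right)^{2} + 10 \cdot 0 \left(-2\right)\right) \left(-3\right) = \left(-30 - 0^{2} + 10 \cdot 0\right) \left(-3\right) = \left(-30 - 0 + 0\right) \left(-3\right) = \left(-30 + 0 + 0\right) \left(-3\right) = \left(-30\right) \left(-3\right) = 90$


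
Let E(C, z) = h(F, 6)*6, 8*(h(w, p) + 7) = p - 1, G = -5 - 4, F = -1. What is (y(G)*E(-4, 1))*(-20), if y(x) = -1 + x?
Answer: -7650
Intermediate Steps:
G = -9
h(w, p) = -57/8 + p/8 (h(w, p) = -7 + (p - 1)/8 = -7 + (-1 + p)/8 = -7 + (-⅛ + p/8) = -57/8 + p/8)
E(C, z) = -153/4 (E(C, z) = (-57/8 + (⅛)*6)*6 = (-57/8 + ¾)*6 = -51/8*6 = -153/4)
(y(G)*E(-4, 1))*(-20) = ((-1 - 9)*(-153/4))*(-20) = -10*(-153/4)*(-20) = (765/2)*(-20) = -7650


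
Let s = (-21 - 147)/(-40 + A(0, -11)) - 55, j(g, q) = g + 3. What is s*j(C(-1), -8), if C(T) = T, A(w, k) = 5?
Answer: -502/5 ≈ -100.40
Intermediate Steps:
j(g, q) = 3 + g
s = -251/5 (s = (-21 - 147)/(-40 + 5) - 55 = -168/(-35) - 55 = -168*(-1/35) - 55 = 24/5 - 55 = -251/5 ≈ -50.200)
s*j(C(-1), -8) = -251*(3 - 1)/5 = -251/5*2 = -502/5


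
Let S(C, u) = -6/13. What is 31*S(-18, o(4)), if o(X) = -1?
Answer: -186/13 ≈ -14.308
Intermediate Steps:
S(C, u) = -6/13 (S(C, u) = -6*1/13 = -6/13)
31*S(-18, o(4)) = 31*(-6/13) = -186/13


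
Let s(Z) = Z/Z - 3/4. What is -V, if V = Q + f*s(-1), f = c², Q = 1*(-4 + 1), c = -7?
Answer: -37/4 ≈ -9.2500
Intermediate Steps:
s(Z) = ¼ (s(Z) = 1 - 3*¼ = 1 - ¾ = ¼)
Q = -3 (Q = 1*(-3) = -3)
f = 49 (f = (-7)² = 49)
V = 37/4 (V = -3 + 49*(¼) = -3 + 49/4 = 37/4 ≈ 9.2500)
-V = -1*37/4 = -37/4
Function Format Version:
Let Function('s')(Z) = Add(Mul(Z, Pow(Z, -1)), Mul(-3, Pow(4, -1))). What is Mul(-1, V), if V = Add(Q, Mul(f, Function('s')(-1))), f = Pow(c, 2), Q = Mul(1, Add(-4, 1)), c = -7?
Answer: Rational(-37, 4) ≈ -9.2500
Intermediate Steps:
Function('s')(Z) = Rational(1, 4) (Function('s')(Z) = Add(1, Mul(-3, Rational(1, 4))) = Add(1, Rational(-3, 4)) = Rational(1, 4))
Q = -3 (Q = Mul(1, -3) = -3)
f = 49 (f = Pow(-7, 2) = 49)
V = Rational(37, 4) (V = Add(-3, Mul(49, Rational(1, 4))) = Add(-3, Rational(49, 4)) = Rational(37, 4) ≈ 9.2500)
Mul(-1, V) = Mul(-1, Rational(37, 4)) = Rational(-37, 4)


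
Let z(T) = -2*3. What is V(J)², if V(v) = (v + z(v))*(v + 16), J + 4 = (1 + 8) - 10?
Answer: 14641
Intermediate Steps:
z(T) = -6
J = -5 (J = -4 + ((1 + 8) - 10) = -4 + (9 - 10) = -4 - 1 = -5)
V(v) = (-6 + v)*(16 + v) (V(v) = (v - 6)*(v + 16) = (-6 + v)*(16 + v))
V(J)² = (-96 + (-5)² + 10*(-5))² = (-96 + 25 - 50)² = (-121)² = 14641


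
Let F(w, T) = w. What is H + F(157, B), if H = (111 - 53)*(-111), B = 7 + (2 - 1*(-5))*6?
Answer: -6281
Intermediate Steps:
B = 49 (B = 7 + (2 + 5)*6 = 7 + 7*6 = 7 + 42 = 49)
H = -6438 (H = 58*(-111) = -6438)
H + F(157, B) = -6438 + 157 = -6281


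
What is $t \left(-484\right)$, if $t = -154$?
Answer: $74536$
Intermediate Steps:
$t \left(-484\right) = \left(-154\right) \left(-484\right) = 74536$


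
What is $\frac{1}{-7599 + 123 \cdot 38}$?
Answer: $- \frac{1}{2925} \approx -0.00034188$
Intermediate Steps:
$\frac{1}{-7599 + 123 \cdot 38} = \frac{1}{-7599 + 4674} = \frac{1}{-2925} = - \frac{1}{2925}$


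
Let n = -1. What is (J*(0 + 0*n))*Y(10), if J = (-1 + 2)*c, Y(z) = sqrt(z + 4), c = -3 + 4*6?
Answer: 0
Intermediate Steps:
c = 21 (c = -3 + 24 = 21)
Y(z) = sqrt(4 + z)
J = 21 (J = (-1 + 2)*21 = 1*21 = 21)
(J*(0 + 0*n))*Y(10) = (21*(0 + 0*(-1)))*sqrt(4 + 10) = (21*(0 + 0))*sqrt(14) = (21*0)*sqrt(14) = 0*sqrt(14) = 0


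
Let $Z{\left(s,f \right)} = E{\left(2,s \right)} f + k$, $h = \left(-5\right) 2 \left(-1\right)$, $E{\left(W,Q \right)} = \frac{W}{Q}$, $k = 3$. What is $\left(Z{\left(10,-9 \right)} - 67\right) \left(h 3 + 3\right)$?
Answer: $- \frac{10857}{5} \approx -2171.4$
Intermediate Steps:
$h = 10$ ($h = \left(-10\right) \left(-1\right) = 10$)
$Z{\left(s,f \right)} = 3 + \frac{2 f}{s}$ ($Z{\left(s,f \right)} = \frac{2}{s} f + 3 = \frac{2 f}{s} + 3 = 3 + \frac{2 f}{s}$)
$\left(Z{\left(10,-9 \right)} - 67\right) \left(h 3 + 3\right) = \left(\left(3 + 2 \left(-9\right) \frac{1}{10}\right) - 67\right) \left(10 \cdot 3 + 3\right) = \left(\left(3 + 2 \left(-9\right) \frac{1}{10}\right) - 67\right) \left(30 + 3\right) = \left(\left(3 - \frac{9}{5}\right) - 67\right) 33 = \left(\frac{6}{5} - 67\right) 33 = \left(- \frac{329}{5}\right) 33 = - \frac{10857}{5}$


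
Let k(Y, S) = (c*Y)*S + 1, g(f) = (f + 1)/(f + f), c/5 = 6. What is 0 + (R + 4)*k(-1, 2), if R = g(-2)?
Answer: -1003/4 ≈ -250.75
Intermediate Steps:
c = 30 (c = 5*6 = 30)
g(f) = (1 + f)/(2*f) (g(f) = (1 + f)/((2*f)) = (1 + f)*(1/(2*f)) = (1 + f)/(2*f))
R = ¼ (R = (½)*(1 - 2)/(-2) = (½)*(-½)*(-1) = ¼ ≈ 0.25000)
k(Y, S) = 1 + 30*S*Y (k(Y, S) = (30*Y)*S + 1 = 30*S*Y + 1 = 1 + 30*S*Y)
0 + (R + 4)*k(-1, 2) = 0 + (¼ + 4)*(1 + 30*2*(-1)) = 0 + 17*(1 - 60)/4 = 0 + (17/4)*(-59) = 0 - 1003/4 = -1003/4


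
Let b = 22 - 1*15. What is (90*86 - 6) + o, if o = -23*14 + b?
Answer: 7419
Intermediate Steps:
b = 7 (b = 22 - 15 = 7)
o = -315 (o = -23*14 + 7 = -322 + 7 = -315)
(90*86 - 6) + o = (90*86 - 6) - 315 = (7740 - 6) - 315 = 7734 - 315 = 7419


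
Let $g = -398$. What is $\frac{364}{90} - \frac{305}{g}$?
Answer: $\frac{86161}{17910} \approx 4.8108$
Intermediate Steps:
$\frac{364}{90} - \frac{305}{g} = \frac{364}{90} - \frac{305}{-398} = 364 \cdot \frac{1}{90} - - \frac{305}{398} = \frac{182}{45} + \frac{305}{398} = \frac{86161}{17910}$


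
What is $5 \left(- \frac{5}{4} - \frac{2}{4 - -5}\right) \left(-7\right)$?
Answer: $\frac{1855}{36} \approx 51.528$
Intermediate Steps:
$5 \left(- \frac{5}{4} - \frac{2}{4 - -5}\right) \left(-7\right) = 5 \left(\left(-5\right) \frac{1}{4} - \frac{2}{4 + 5}\right) \left(-7\right) = 5 \left(- \frac{5}{4} - \frac{2}{9}\right) \left(-7\right) = 5 \left(- \frac{53}{36}\right) \left(-7\right) = \left(- \frac{265}{36}\right) \left(-7\right) = \frac{1855}{36}$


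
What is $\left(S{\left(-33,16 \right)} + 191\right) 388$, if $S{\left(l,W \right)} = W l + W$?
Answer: $-124548$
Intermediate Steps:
$S{\left(l,W \right)} = W + W l$
$\left(S{\left(-33,16 \right)} + 191\right) 388 = \left(16 \left(1 - 33\right) + 191\right) 388 = \left(16 \left(-32\right) + 191\right) 388 = \left(-512 + 191\right) 388 = \left(-321\right) 388 = -124548$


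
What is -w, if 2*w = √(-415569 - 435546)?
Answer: -I*√851115/2 ≈ -461.28*I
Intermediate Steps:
w = I*√851115/2 (w = √(-415569 - 435546)/2 = √(-851115)/2 = (I*√851115)/2 = I*√851115/2 ≈ 461.28*I)
-w = -I*√851115/2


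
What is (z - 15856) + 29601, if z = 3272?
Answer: 17017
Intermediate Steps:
(z - 15856) + 29601 = (3272 - 15856) + 29601 = -12584 + 29601 = 17017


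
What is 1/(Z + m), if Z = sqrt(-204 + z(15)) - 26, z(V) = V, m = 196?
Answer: 170/29089 - 3*I*sqrt(21)/29089 ≈ 0.0058441 - 0.00047261*I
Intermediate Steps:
Z = -26 + 3*I*sqrt(21) (Z = sqrt(-204 + 15) - 26 = sqrt(-189) - 26 = 3*I*sqrt(21) - 26 = -26 + 3*I*sqrt(21) ≈ -26.0 + 13.748*I)
1/(Z + m) = 1/((-26 + 3*I*sqrt(21)) + 196) = 1/(170 + 3*I*sqrt(21))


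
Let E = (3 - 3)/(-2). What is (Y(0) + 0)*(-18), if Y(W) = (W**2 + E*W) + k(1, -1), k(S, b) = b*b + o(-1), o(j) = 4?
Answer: -90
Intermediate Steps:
k(S, b) = 4 + b**2 (k(S, b) = b*b + 4 = b**2 + 4 = 4 + b**2)
E = 0 (E = 0*(-1/2) = 0)
Y(W) = 5 + W**2 (Y(W) = (W**2 + 0*W) + (4 + (-1)**2) = (W**2 + 0) + (4 + 1) = W**2 + 5 = 5 + W**2)
(Y(0) + 0)*(-18) = ((5 + 0**2) + 0)*(-18) = ((5 + 0) + 0)*(-18) = (5 + 0)*(-18) = 5*(-18) = -90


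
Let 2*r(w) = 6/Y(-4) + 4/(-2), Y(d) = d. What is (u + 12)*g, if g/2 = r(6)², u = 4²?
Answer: 343/2 ≈ 171.50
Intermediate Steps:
u = 16
r(w) = -7/4 (r(w) = (6/(-4) + 4/(-2))/2 = (6*(-¼) + 4*(-½))/2 = (-3/2 - 2)/2 = (½)*(-7/2) = -7/4)
g = 49/8 (g = 2*(-7/4)² = 2*(49/16) = 49/8 ≈ 6.1250)
(u + 12)*g = (16 + 12)*(49/8) = 28*(49/8) = 343/2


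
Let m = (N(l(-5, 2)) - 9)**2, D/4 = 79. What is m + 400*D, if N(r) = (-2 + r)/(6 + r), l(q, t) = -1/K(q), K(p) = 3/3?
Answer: 3162304/25 ≈ 1.2649e+5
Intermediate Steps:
D = 316 (D = 4*79 = 316)
K(p) = 1 (K(p) = 3*(1/3) = 1)
l(q, t) = -1 (l(q, t) = -1/1 = -1*1 = -1)
N(r) = (-2 + r)/(6 + r)
m = 2304/25 (m = ((-2 - 1)/(6 - 1) - 9)**2 = (-3/5 - 9)**2 = (-48/5)**2 = 2304/25 ≈ 92.160)
m + 400*D = 2304/25 + 400*316 = 2304/25 + 126400 = 3162304/25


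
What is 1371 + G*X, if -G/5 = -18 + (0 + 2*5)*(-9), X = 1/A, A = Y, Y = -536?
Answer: 183579/134 ≈ 1370.0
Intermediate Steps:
A = -536
X = -1/536 (X = 1/(-536) = -1/536 ≈ -0.0018657)
G = 540 (G = -5*(-18 + (0 + 2*5)*(-9)) = -5*(-18 + (0 + 10)*(-9)) = -5*(-18 + 10*(-9)) = -5*(-18 - 90) = -5*(-108) = 540)
1371 + G*X = 1371 + 540*(-1/536) = 1371 - 135/134 = 183579/134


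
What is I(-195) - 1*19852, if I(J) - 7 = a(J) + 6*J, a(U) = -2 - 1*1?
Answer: -21018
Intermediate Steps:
a(U) = -3 (a(U) = -2 - 1 = -3)
I(J) = 4 + 6*J (I(J) = 7 + (-3 + 6*J) = 4 + 6*J)
I(-195) - 1*19852 = (4 + 6*(-195)) - 1*19852 = (4 - 1170) - 19852 = -1166 - 19852 = -21018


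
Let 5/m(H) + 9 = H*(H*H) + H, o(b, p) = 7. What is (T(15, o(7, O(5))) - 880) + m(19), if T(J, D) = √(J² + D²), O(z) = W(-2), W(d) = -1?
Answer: -6044715/6869 + √274 ≈ -863.45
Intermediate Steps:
O(z) = -1
m(H) = 5/(-9 + H + H³) (m(H) = 5/(-9 + (H*(H*H) + H)) = 5/(-9 + (H*H² + H)) = 5/(-9 + (H³ + H)) = 5/(-9 + (H + H³)) = 5/(-9 + H + H³))
T(J, D) = √(D² + J²)
(T(15, o(7, O(5))) - 880) + m(19) = (√(7² + 15²) - 880) + 5/(-9 + 19 + 19³) = (√(49 + 225) - 880) + 5/(-9 + 19 + 6859) = (√274 - 880) + 5/6869 = (-880 + √274) + 5*(1/6869) = (-880 + √274) + 5/6869 = -6044715/6869 + √274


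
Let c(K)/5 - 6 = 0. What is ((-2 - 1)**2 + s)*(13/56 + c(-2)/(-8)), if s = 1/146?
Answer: -259055/8176 ≈ -31.685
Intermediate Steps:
c(K) = 30 (c(K) = 30 + 5*0 = 30 + 0 = 30)
s = 1/146 ≈ 0.0068493
((-2 - 1)**2 + s)*(13/56 + c(-2)/(-8)) = ((-2 - 1)**2 + 1/146)*(13/56 + 30/(-8)) = ((-3)**2 + 1/146)*(13*(1/56) + 30*(-1/8)) = (9 + 1/146)*(13/56 - 15/4) = (1315/146)*(-197/56) = -259055/8176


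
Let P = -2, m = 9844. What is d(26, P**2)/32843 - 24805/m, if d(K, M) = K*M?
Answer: -813646839/323306492 ≈ -2.5166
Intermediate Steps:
d(26, P**2)/32843 - 24805/m = (26*(-2)**2)/32843 - 24805/9844 = (26*4)*(1/32843) - 24805*1/9844 = 104*(1/32843) - 24805/9844 = 104/32843 - 24805/9844 = -813646839/323306492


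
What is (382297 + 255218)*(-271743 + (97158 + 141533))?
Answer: -21071145780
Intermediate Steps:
(382297 + 255218)*(-271743 + (97158 + 141533)) = 637515*(-271743 + 238691) = 637515*(-33052) = -21071145780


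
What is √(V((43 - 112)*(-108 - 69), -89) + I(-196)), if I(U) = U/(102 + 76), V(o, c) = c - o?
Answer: 24*I*√169189/89 ≈ 110.92*I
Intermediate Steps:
I(U) = U/178
√(V((43 - 112)*(-108 - 69), -89) + I(-196)) = √((-89 - (43 - 112)*(-108 - 69)) + (1/178)*(-196)) = √((-89 - (-69)*(-177)) - 98/89) = √((-89 - 1*12213) - 98/89) = √((-89 - 12213) - 98/89) = √(-12302 - 98/89) = √(-1094976/89) = 24*I*√169189/89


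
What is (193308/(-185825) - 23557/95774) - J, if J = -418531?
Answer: 7448658507625133/17797203550 ≈ 4.1853e+5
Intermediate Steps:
(193308/(-185825) - 23557/95774) - J = (193308/(-185825) - 23557/95774) - 1*(-418531) = (193308*(-1/185825) - 23557*1/95774) + 418531 = (-193308/185825 - 23557/95774) + 418531 = -22891359917/17797203550 + 418531 = 7448658507625133/17797203550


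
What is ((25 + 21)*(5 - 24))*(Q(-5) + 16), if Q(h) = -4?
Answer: -10488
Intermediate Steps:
((25 + 21)*(5 - 24))*(Q(-5) + 16) = ((25 + 21)*(5 - 24))*(-4 + 16) = (46*(-19))*12 = -874*12 = -10488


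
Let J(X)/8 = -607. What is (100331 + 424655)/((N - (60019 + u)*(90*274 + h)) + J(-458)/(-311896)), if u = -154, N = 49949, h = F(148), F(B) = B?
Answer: -208853359/590804610365 ≈ -0.00035351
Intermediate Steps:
h = 148
J(X) = -4856 (J(X) = 8*(-607) = -4856)
(100331 + 424655)/((N - (60019 + u)*(90*274 + h)) + J(-458)/(-311896)) = (100331 + 424655)/((49949 - (60019 - 154)*(90*274 + 148)) - 4856/(-311896)) = 524986/((49949 - 59865*(24660 + 148)) - 4856*(-1/311896)) = 524986/((49949 - 59865*24808) + 607/38987) = 524986/((49949 - 1*1485130920) + 607/38987) = 524986/((49949 - 1485130920) + 607/38987) = 524986/(-1485080971 + 607/38987) = 524986/(-57898851815770/38987) = 524986*(-38987/57898851815770) = -208853359/590804610365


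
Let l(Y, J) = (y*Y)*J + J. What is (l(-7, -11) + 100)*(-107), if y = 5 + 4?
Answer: -83674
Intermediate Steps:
y = 9
l(Y, J) = J + 9*J*Y (l(Y, J) = (9*Y)*J + J = 9*J*Y + J = J + 9*J*Y)
(l(-7, -11) + 100)*(-107) = (-11*(1 + 9*(-7)) + 100)*(-107) = (-11*(1 - 63) + 100)*(-107) = (-11*(-62) + 100)*(-107) = (682 + 100)*(-107) = 782*(-107) = -83674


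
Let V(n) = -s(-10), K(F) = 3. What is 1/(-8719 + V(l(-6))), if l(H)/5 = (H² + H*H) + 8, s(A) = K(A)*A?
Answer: -1/8689 ≈ -0.00011509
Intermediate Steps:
s(A) = 3*A
l(H) = 40 + 10*H² (l(H) = 5*((H² + H*H) + 8) = 5*((H² + H²) + 8) = 5*(2*H² + 8) = 5*(8 + 2*H²) = 40 + 10*H²)
V(n) = 30 (V(n) = -3*(-10) = -1*(-30) = 30)
1/(-8719 + V(l(-6))) = 1/(-8719 + 30) = 1/(-8689) = -1/8689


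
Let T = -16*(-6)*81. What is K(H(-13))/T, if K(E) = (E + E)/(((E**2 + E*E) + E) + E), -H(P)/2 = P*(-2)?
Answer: -1/396576 ≈ -2.5216e-6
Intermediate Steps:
H(P) = 4*P (H(P) = -2*P*(-2) = -(-4)*P = 4*P)
K(E) = 2*E/(2*E + 2*E**2) (K(E) = (2*E)/(((E**2 + E**2) + E) + E) = (2*E)/((2*E**2 + E) + E) = (2*E)/((E + 2*E**2) + E) = (2*E)/(2*E + 2*E**2) = 2*E/(2*E + 2*E**2))
T = 7776 (T = 96*81 = 7776)
K(H(-13))/T = 1/((1 + 4*(-13))*7776) = (1/7776)/(1 - 52) = (1/7776)/(-51) = -1/51*1/7776 = -1/396576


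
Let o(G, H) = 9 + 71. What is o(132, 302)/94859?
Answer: 80/94859 ≈ 0.00084336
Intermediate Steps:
o(G, H) = 80
o(132, 302)/94859 = 80/94859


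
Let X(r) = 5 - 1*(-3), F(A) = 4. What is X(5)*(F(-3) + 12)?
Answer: 128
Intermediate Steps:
X(r) = 8 (X(r) = 5 + 3 = 8)
X(5)*(F(-3) + 12) = 8*(4 + 12) = 8*16 = 128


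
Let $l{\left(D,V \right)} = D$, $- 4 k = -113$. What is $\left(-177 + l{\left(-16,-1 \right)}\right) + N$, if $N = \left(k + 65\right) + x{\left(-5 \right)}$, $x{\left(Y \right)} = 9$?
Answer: $- \frac{363}{4} \approx -90.75$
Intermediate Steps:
$k = \frac{113}{4}$ ($k = \left(- \frac{1}{4}\right) \left(-113\right) = \frac{113}{4} \approx 28.25$)
$N = \frac{409}{4}$ ($N = \left(\frac{113}{4} + 65\right) + 9 = \frac{373}{4} + 9 = \frac{409}{4} \approx 102.25$)
$\left(-177 + l{\left(-16,-1 \right)}\right) + N = \left(-177 - 16\right) + \frac{409}{4} = -193 + \frac{409}{4} = - \frac{363}{4}$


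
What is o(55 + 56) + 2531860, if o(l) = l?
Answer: 2531971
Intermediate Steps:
o(55 + 56) + 2531860 = (55 + 56) + 2531860 = 111 + 2531860 = 2531971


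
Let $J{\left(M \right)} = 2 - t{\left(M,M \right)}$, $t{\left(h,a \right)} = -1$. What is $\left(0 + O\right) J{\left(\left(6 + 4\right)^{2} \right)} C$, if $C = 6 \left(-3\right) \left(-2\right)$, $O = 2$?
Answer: $216$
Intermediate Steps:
$J{\left(M \right)} = 3$ ($J{\left(M \right)} = 2 - -1 = 2 + 1 = 3$)
$C = 36$ ($C = \left(-18\right) \left(-2\right) = 36$)
$\left(0 + O\right) J{\left(\left(6 + 4\right)^{2} \right)} C = \left(0 + 2\right) 3 \cdot 36 = 2 \cdot 3 \cdot 36 = 6 \cdot 36 = 216$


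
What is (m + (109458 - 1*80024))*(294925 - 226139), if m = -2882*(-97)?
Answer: 21254048568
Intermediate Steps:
m = 279554
(m + (109458 - 1*80024))*(294925 - 226139) = (279554 + (109458 - 1*80024))*(294925 - 226139) = (279554 + (109458 - 80024))*68786 = (279554 + 29434)*68786 = 308988*68786 = 21254048568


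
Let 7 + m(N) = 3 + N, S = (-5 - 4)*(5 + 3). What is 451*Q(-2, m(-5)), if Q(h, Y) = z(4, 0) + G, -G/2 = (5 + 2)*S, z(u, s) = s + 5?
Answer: 456863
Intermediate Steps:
S = -72 (S = -9*8 = -72)
m(N) = -4 + N (m(N) = -7 + (3 + N) = -4 + N)
z(u, s) = 5 + s
G = 1008 (G = -2*(5 + 2)*(-72) = -14*(-72) = -2*(-504) = 1008)
Q(h, Y) = 1013 (Q(h, Y) = (5 + 0) + 1008 = 5 + 1008 = 1013)
451*Q(-2, m(-5)) = 451*1013 = 456863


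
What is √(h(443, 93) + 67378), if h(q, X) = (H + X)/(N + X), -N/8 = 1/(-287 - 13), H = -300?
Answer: √3279753609037/6977 ≈ 259.57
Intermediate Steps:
N = 2/75 (N = -8/(-287 - 13) = -8/(-300) = -8*(-1/300) = 2/75 ≈ 0.026667)
h(q, X) = (-300 + X)/(2/75 + X)
√(h(443, 93) + 67378) = √(75*(-300 + 93)/(2 + 75*93) + 67378) = √(75*(-207)/(2 + 6975) + 67378) = √(75*(-207)/6977 + 67378) = √(75*(1/6977)*(-207) + 67378) = √(-15525/6977 + 67378) = √(470080781/6977) = √3279753609037/6977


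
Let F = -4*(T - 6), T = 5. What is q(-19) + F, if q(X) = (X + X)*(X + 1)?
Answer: 688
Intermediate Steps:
F = 4 (F = -4*(5 - 6) = -4*(-1) = 4)
q(X) = 2*X*(1 + X) (q(X) = (2*X)*(1 + X) = 2*X*(1 + X))
q(-19) + F = 2*(-19)*(1 - 19) + 4 = 2*(-19)*(-18) + 4 = 684 + 4 = 688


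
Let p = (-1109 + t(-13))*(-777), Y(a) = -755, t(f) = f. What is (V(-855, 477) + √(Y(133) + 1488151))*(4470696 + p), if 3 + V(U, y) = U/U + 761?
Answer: 4054949910 + 10684980*√371849 ≈ 1.0571e+10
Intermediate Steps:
V(U, y) = 759 (V(U, y) = -3 + (U/U + 761) = -3 + (1 + 761) = -3 + 762 = 759)
p = 871794 (p = (-1109 - 13)*(-777) = -1122*(-777) = 871794)
(V(-855, 477) + √(Y(133) + 1488151))*(4470696 + p) = (759 + √(-755 + 1488151))*(4470696 + 871794) = (759 + √1487396)*5342490 = (759 + 2*√371849)*5342490 = 4054949910 + 10684980*√371849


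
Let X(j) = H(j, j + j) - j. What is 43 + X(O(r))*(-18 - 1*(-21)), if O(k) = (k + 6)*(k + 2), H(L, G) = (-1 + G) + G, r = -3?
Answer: 13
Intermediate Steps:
H(L, G) = -1 + 2*G
O(k) = (2 + k)*(6 + k) (O(k) = (6 + k)*(2 + k) = (2 + k)*(6 + k))
X(j) = -1 + 3*j (X(j) = (-1 + 2*(j + j)) - j = (-1 + 2*(2*j)) - j = (-1 + 4*j) - j = -1 + 3*j)
43 + X(O(r))*(-18 - 1*(-21)) = 43 + (-1 + 3*(12 + (-3)² + 8*(-3)))*(-18 - 1*(-21)) = 43 + (-1 + 3*(12 + 9 - 24))*(-18 + 21) = 43 + (-1 + 3*(-3))*3 = 43 + (-1 - 9)*3 = 43 - 10*3 = 43 - 30 = 13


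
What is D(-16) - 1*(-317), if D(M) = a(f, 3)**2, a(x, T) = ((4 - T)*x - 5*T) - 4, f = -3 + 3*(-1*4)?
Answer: 1473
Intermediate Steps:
f = -15 (f = -3 + 3*(-4) = -3 - 12 = -15)
a(x, T) = -4 - 5*T + x*(4 - T) (a(x, T) = (x*(4 - T) - 5*T) - 4 = (-5*T + x*(4 - T)) - 4 = -4 - 5*T + x*(4 - T))
D(M) = 1156 (D(M) = (-4 - 5*3 + 4*(-15) - 1*3*(-15))**2 = (-4 - 15 - 60 + 45)**2 = (-34)**2 = 1156)
D(-16) - 1*(-317) = 1156 - 1*(-317) = 1156 + 317 = 1473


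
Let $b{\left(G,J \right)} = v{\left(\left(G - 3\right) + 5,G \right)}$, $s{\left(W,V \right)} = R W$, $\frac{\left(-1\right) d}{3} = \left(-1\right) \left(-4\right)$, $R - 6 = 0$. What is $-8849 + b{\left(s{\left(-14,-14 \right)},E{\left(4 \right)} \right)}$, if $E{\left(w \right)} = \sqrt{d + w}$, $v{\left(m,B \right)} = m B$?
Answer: $-1961$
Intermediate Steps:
$R = 6$ ($R = 6 + 0 = 6$)
$d = -12$ ($d = - 3 \left(\left(-1\right) \left(-4\right)\right) = \left(-3\right) 4 = -12$)
$s{\left(W,V \right)} = 6 W$
$v{\left(m,B \right)} = B m$
$E{\left(w \right)} = \sqrt{-12 + w}$
$b{\left(G,J \right)} = G \left(2 + G\right)$ ($b{\left(G,J \right)} = G \left(\left(G - 3\right) + 5\right) = G \left(\left(-3 + G\right) + 5\right) = G \left(2 + G\right)$)
$-8849 + b{\left(s{\left(-14,-14 \right)},E{\left(4 \right)} \right)} = -8849 + 6 \left(-14\right) \left(2 + 6 \left(-14\right)\right) = -8849 - 84 \left(2 - 84\right) = -8849 - -6888 = -8849 + 6888 = -1961$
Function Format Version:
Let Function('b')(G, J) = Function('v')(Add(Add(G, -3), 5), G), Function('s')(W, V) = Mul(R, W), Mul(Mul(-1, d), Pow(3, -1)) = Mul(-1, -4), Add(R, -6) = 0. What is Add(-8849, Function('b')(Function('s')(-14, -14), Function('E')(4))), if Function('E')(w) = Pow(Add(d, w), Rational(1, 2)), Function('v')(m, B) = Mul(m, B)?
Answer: -1961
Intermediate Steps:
R = 6 (R = Add(6, 0) = 6)
d = -12 (d = Mul(-3, Mul(-1, -4)) = Mul(-3, 4) = -12)
Function('s')(W, V) = Mul(6, W)
Function('v')(m, B) = Mul(B, m)
Function('E')(w) = Pow(Add(-12, w), Rational(1, 2))
Function('b')(G, J) = Mul(G, Add(2, G)) (Function('b')(G, J) = Mul(G, Add(Add(G, -3), 5)) = Mul(G, Add(Add(-3, G), 5)) = Mul(G, Add(2, G)))
Add(-8849, Function('b')(Function('s')(-14, -14), Function('E')(4))) = Add(-8849, Mul(Mul(6, -14), Add(2, Mul(6, -14)))) = Add(-8849, Mul(-84, Add(2, -84))) = Add(-8849, Mul(-84, -82)) = Add(-8849, 6888) = -1961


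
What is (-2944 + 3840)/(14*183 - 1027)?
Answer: 896/1535 ≈ 0.58371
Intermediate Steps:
(-2944 + 3840)/(14*183 - 1027) = 896/(2562 - 1027) = 896/1535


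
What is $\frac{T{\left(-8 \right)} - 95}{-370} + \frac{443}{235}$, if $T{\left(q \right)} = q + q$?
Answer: $\frac{1027}{470} \approx 2.1851$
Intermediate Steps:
$T{\left(q \right)} = 2 q$
$\frac{T{\left(-8 \right)} - 95}{-370} + \frac{443}{235} = \frac{2 \left(-8\right) - 95}{-370} + \frac{443}{235} = \left(-16 - 95\right) \left(- \frac{1}{370}\right) + 443 \cdot \frac{1}{235} = \left(-111\right) \left(- \frac{1}{370}\right) + \frac{443}{235} = \frac{3}{10} + \frac{443}{235} = \frac{1027}{470}$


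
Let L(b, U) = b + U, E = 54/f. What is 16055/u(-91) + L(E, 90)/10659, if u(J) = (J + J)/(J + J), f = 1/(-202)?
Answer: 57039809/3553 ≈ 16054.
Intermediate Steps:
f = -1/202 ≈ -0.0049505
E = -10908 (E = 54/(-1/202) = 54*(-202) = -10908)
u(J) = 1 (u(J) = (2*J)/((2*J)) = (2*J)*(1/(2*J)) = 1)
L(b, U) = U + b
16055/u(-91) + L(E, 90)/10659 = 16055/1 + (90 - 10908)/10659 = 16055*1 - 10818*1/10659 = 16055 - 3606/3553 = 57039809/3553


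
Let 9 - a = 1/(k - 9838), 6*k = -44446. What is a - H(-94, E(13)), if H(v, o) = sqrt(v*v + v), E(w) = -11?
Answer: 465636/51737 - sqrt(8742) ≈ -84.499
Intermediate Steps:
k = -22223/3 (k = (1/6)*(-44446) = -22223/3 ≈ -7407.7)
H(v, o) = sqrt(v + v**2) (H(v, o) = sqrt(v**2 + v) = sqrt(v + v**2))
a = 465636/51737 (a = 9 - 1/(-22223/3 - 9838) = 9 - 1/(-51737/3) = 9 - 1*(-3/51737) = 9 + 3/51737 = 465636/51737 ≈ 9.0001)
a - H(-94, E(13)) = 465636/51737 - sqrt(-94*(1 - 94)) = 465636/51737 - sqrt(-94*(-93)) = 465636/51737 - sqrt(8742)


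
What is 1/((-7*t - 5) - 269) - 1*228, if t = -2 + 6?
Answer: -68857/302 ≈ -228.00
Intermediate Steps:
t = 4
1/((-7*t - 5) - 269) - 1*228 = 1/((-7*4 - 5) - 269) - 1*228 = 1/((-28 - 5) - 269) - 228 = 1/(-33 - 269) - 228 = 1/(-302) - 228 = -1/302 - 228 = -68857/302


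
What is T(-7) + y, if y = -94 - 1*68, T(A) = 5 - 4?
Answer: -161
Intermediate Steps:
T(A) = 1
y = -162 (y = -94 - 68 = -162)
T(-7) + y = 1 - 162 = -161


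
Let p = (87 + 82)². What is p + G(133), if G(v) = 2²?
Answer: 28565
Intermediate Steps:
G(v) = 4
p = 28561 (p = 169² = 28561)
p + G(133) = 28561 + 4 = 28565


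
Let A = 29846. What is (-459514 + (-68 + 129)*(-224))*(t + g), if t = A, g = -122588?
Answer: 43883474076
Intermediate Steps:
t = 29846
(-459514 + (-68 + 129)*(-224))*(t + g) = (-459514 + (-68 + 129)*(-224))*(29846 - 122588) = (-459514 + 61*(-224))*(-92742) = (-459514 - 13664)*(-92742) = -473178*(-92742) = 43883474076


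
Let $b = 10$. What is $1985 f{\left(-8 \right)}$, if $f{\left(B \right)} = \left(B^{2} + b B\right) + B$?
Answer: $-47640$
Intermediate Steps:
$f{\left(B \right)} = B^{2} + 11 B$ ($f{\left(B \right)} = \left(B^{2} + 10 B\right) + B = B^{2} + 11 B$)
$1985 f{\left(-8 \right)} = 1985 \left(- 8 \left(11 - 8\right)\right) = 1985 \left(\left(-8\right) 3\right) = 1985 \left(-24\right) = -47640$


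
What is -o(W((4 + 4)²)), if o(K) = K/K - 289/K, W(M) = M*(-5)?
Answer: -609/320 ≈ -1.9031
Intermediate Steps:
W(M) = -5*M
o(K) = 1 - 289/K
-o(W((4 + 4)²)) = -(-289 - 5*(4 + 4)²)/((-5*(4 + 4)²)) = -(-289 - 5*8²)/((-5*8²)) = -(-289 - 5*64)/((-5*64)) = -(-289 - 320)/(-320) = -(-1)*(-609)/320 = -1*609/320 = -609/320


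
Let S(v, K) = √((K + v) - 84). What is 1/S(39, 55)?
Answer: √10/10 ≈ 0.31623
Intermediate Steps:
S(v, K) = √(-84 + K + v)
1/S(39, 55) = 1/(√(-84 + 55 + 39)) = 1/(√10) = √10/10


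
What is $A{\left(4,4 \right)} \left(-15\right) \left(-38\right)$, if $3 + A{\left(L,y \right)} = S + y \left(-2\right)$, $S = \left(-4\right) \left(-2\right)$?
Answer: $-1710$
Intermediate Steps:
$S = 8$
$A{\left(L,y \right)} = 5 - 2 y$ ($A{\left(L,y \right)} = -3 + \left(8 + y \left(-2\right)\right) = -3 - \left(-8 + 2 y\right) = 5 - 2 y$)
$A{\left(4,4 \right)} \left(-15\right) \left(-38\right) = \left(5 - 8\right) \left(-15\right) \left(-38\right) = \left(-3\right) \left(-15\right) \left(-38\right) = 45 \left(-38\right) = -1710$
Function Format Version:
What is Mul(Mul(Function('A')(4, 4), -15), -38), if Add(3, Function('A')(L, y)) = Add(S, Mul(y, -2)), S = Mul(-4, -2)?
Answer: -1710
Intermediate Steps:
S = 8
Function('A')(L, y) = Add(5, Mul(-2, y)) (Function('A')(L, y) = Add(-3, Add(8, Mul(y, -2))) = Add(-3, Add(8, Mul(-2, y))) = Add(5, Mul(-2, y)))
Mul(Mul(Function('A')(4, 4), -15), -38) = Mul(Mul(Add(5, Mul(-2, 4)), -15), -38) = Mul(Mul(Add(5, -8), -15), -38) = Mul(Mul(-3, -15), -38) = Mul(45, -38) = -1710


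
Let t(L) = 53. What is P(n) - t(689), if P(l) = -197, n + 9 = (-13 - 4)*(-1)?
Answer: -250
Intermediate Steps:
n = 8 (n = -9 + (-13 - 4)*(-1) = -9 - 17*(-1) = -9 + 17 = 8)
P(n) - t(689) = -197 - 1*53 = -197 - 53 = -250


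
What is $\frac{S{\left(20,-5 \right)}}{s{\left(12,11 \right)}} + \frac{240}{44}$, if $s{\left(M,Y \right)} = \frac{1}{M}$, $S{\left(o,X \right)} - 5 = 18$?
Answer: $\frac{3096}{11} \approx 281.45$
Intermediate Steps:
$S{\left(o,X \right)} = 23$ ($S{\left(o,X \right)} = 5 + 18 = 23$)
$\frac{S{\left(20,-5 \right)}}{s{\left(12,11 \right)}} + \frac{240}{44} = \frac{23}{\frac{1}{12}} + \frac{240}{44} = 23 \frac{1}{\frac{1}{12}} + 240 \cdot \frac{1}{44} = 23 \cdot 12 + \frac{60}{11} = 276 + \frac{60}{11} = \frac{3096}{11}$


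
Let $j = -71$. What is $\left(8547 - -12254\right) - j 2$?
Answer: $20943$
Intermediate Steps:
$\left(8547 - -12254\right) - j 2 = \left(8547 - -12254\right) - \left(-71\right) 2 = \left(8547 + 12254\right) - -142 = 20801 + 142 = 20943$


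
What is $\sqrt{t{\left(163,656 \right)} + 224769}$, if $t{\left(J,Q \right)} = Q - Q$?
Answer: $\sqrt{224769} \approx 474.1$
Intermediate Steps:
$t{\left(J,Q \right)} = 0$
$\sqrt{t{\left(163,656 \right)} + 224769} = \sqrt{0 + 224769} = \sqrt{224769}$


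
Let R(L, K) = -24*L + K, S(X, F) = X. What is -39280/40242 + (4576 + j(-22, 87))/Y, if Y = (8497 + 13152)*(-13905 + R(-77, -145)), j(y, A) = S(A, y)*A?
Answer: -5188368334265/5315185452858 ≈ -0.97614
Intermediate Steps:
R(L, K) = K - 24*L
j(y, A) = A**2 (j(y, A) = A*A = A**2)
Y = -264161098 (Y = (8497 + 13152)*(-13905 + (-145 - 24*(-77))) = 21649*(-13905 + (-145 + 1848)) = 21649*(-13905 + 1703) = 21649*(-12202) = -264161098)
-39280/40242 + (4576 + j(-22, 87))/Y = -39280/40242 + (4576 + 87**2)/(-264161098) = -39280*1/40242 + (4576 + 7569)*(-1/264161098) = -19640/20121 + 12145*(-1/264161098) = -19640/20121 - 12145/264161098 = -5188368334265/5315185452858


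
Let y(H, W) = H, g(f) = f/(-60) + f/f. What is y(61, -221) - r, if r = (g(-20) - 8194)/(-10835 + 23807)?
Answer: 1199227/19458 ≈ 61.632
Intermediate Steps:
g(f) = 1 - f/60 (g(f) = f*(-1/60) + 1 = -f/60 + 1 = 1 - f/60)
r = -12289/19458 (r = ((1 - 1/60*(-20)) - 8194)/(-10835 + 23807) = ((1 + 1/3) - 8194)/12972 = (4/3 - 8194)*(1/12972) = -24578/3*1/12972 = -12289/19458 ≈ -0.63157)
y(61, -221) - r = 61 - 1*(-12289/19458) = 61 + 12289/19458 = 1199227/19458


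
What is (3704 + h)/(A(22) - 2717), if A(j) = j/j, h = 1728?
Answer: -2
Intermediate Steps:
A(j) = 1
(3704 + h)/(A(22) - 2717) = (3704 + 1728)/(1 - 2717) = 5432/(-2716) = 5432*(-1/2716) = -2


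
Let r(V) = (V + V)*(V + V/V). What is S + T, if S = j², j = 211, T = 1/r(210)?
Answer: 3945451021/88620 ≈ 44521.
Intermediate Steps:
r(V) = 2*V*(1 + V) (r(V) = (2*V)*(V + 1) = (2*V)*(1 + V) = 2*V*(1 + V))
T = 1/88620 (T = 1/(2*210*(1 + 210)) = 1/(2*210*211) = 1/88620 ≈ 1.1284e-5)
S = 44521 (S = 211² = 44521)
S + T = 44521 + 1/88620 = 3945451021/88620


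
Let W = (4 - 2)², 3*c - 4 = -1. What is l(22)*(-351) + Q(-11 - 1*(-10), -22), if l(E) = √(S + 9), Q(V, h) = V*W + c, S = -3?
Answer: -3 - 351*√6 ≈ -862.77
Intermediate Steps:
c = 1 (c = 4/3 + (⅓)*(-1) = 4/3 - ⅓ = 1)
W = 4 (W = 2² = 4)
Q(V, h) = 1 + 4*V (Q(V, h) = V*4 + 1 = 4*V + 1 = 1 + 4*V)
l(E) = √6 (l(E) = √(-3 + 9) = √6)
l(22)*(-351) + Q(-11 - 1*(-10), -22) = √6*(-351) + (1 + 4*(-11 - 1*(-10))) = -351*√6 + (1 + 4*(-11 + 10)) = -351*√6 + (1 + 4*(-1)) = -351*√6 + (1 - 4) = -351*√6 - 3 = -3 - 351*√6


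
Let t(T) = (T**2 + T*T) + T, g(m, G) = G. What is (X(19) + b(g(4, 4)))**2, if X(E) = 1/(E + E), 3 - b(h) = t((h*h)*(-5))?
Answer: 233525730025/1444 ≈ 1.6172e+8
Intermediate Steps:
t(T) = T + 2*T**2 (t(T) = (T**2 + T**2) + T = 2*T**2 + T = T + 2*T**2)
b(h) = 3 + 5*h**2*(1 - 10*h**2) (b(h) = 3 - (h*h)*(-5)*(1 + 2*((h*h)*(-5))) = 3 - h**2*(-5)*(1 + 2*(h**2*(-5))) = 3 - (-5*h**2)*(1 + 2*(-5*h**2)) = 3 - (-5*h**2)*(1 - 10*h**2) = 3 - (-5)*h**2*(1 - 10*h**2) = 3 + 5*h**2*(1 - 10*h**2))
X(E) = 1/(2*E)
(X(19) + b(g(4, 4)))**2 = ((1/2)/19 + (3 - 50*4**4 + 5*4**2))**2 = ((1/2)*(1/19) + (3 - 50*256 + 5*16))**2 = (1/38 + (3 - 12800 + 80))**2 = (1/38 - 12717)**2 = (-483245/38)**2 = 233525730025/1444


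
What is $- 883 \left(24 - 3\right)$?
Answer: $-18543$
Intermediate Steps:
$- 883 \left(24 - 3\right) = \left(-883\right) 21 = -18543$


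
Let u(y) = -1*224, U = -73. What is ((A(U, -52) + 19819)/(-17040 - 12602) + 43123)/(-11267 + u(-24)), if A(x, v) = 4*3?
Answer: -1278232135/340616222 ≈ -3.7527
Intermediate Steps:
A(x, v) = 12
u(y) = -224
((A(U, -52) + 19819)/(-17040 - 12602) + 43123)/(-11267 + u(-24)) = ((12 + 19819)/(-17040 - 12602) + 43123)/(-11267 - 224) = (19831/(-29642) + 43123)/(-11491) = (19831*(-1/29642) + 43123)*(-1/11491) = (-19831/29642 + 43123)*(-1/11491) = (1278232135/29642)*(-1/11491) = -1278232135/340616222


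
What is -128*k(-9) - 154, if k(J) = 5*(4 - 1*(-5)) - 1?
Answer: -5786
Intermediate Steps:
k(J) = 44 (k(J) = 5*(4 + 5) - 1 = 5*9 - 1 = 45 - 1 = 44)
-128*k(-9) - 154 = -128*44 - 154 = -5632 - 154 = -5786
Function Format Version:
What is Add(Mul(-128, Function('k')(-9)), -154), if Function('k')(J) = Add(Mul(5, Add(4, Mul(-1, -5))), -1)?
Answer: -5786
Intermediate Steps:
Function('k')(J) = 44 (Function('k')(J) = Add(Mul(5, Add(4, 5)), -1) = Add(Mul(5, 9), -1) = Add(45, -1) = 44)
Add(Mul(-128, Function('k')(-9)), -154) = Add(Mul(-128, 44), -154) = Add(-5632, -154) = -5786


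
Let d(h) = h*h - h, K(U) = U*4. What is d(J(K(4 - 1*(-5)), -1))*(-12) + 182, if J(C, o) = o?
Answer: 158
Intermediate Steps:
K(U) = 4*U
d(h) = h² - h
d(J(K(4 - 1*(-5)), -1))*(-12) + 182 = -(-1 - 1)*(-12) + 182 = -1*(-2)*(-12) + 182 = 2*(-12) + 182 = -24 + 182 = 158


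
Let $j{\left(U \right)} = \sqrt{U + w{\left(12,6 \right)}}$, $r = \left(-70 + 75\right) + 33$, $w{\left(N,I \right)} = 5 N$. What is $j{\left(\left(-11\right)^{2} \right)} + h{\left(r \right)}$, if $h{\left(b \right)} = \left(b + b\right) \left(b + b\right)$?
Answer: $5776 + \sqrt{181} \approx 5789.5$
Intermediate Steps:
$r = 38$ ($r = 5 + 33 = 38$)
$h{\left(b \right)} = 4 b^{2}$ ($h{\left(b \right)} = 2 b 2 b = 4 b^{2}$)
$j{\left(U \right)} = \sqrt{60 + U}$ ($j{\left(U \right)} = \sqrt{U + 5 \cdot 12} = \sqrt{U + 60} = \sqrt{60 + U}$)
$j{\left(\left(-11\right)^{2} \right)} + h{\left(r \right)} = \sqrt{60 + \left(-11\right)^{2}} + 4 \cdot 38^{2} = \sqrt{60 + 121} + 4 \cdot 1444 = \sqrt{181} + 5776 = 5776 + \sqrt{181}$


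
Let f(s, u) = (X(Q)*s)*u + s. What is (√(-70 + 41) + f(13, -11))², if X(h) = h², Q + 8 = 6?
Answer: (-559 + I*√29)² ≈ 3.1245e+5 - 6021.0*I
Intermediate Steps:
Q = -2 (Q = -8 + 6 = -2)
f(s, u) = s + 4*s*u (f(s, u) = ((-2)²*s)*u + s = (4*s)*u + s = 4*s*u + s = s + 4*s*u)
(√(-70 + 41) + f(13, -11))² = (√(-70 + 41) + 13*(1 + 4*(-11)))² = (√(-29) + 13*(1 - 44))² = (I*√29 + 13*(-43))² = (I*√29 - 559)² = (-559 + I*√29)²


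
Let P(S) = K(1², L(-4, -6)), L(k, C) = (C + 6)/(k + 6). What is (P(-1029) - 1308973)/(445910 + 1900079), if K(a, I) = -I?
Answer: -1308973/2345989 ≈ -0.55796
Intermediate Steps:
L(k, C) = (6 + C)/(6 + k)
P(S) = 0 (P(S) = -(6 - 6)/(6 - 4) = -0/2 = -1*0 = 0)
(P(-1029) - 1308973)/(445910 + 1900079) = (0 - 1308973)/(445910 + 1900079) = -1308973/2345989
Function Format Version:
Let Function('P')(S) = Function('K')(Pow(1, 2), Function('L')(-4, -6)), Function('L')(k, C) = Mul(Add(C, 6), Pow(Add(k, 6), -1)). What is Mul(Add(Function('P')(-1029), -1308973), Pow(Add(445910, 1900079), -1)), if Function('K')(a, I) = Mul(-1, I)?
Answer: Rational(-1308973, 2345989) ≈ -0.55796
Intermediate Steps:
Function('L')(k, C) = Mul(Pow(Add(6, k), -1), Add(6, C)) (Function('L')(k, C) = Mul(Add(6, C), Pow(Add(6, k), -1)) = Mul(Pow(Add(6, k), -1), Add(6, C)))
Function('P')(S) = 0 (Function('P')(S) = Mul(-1, Mul(Pow(Add(6, -4), -1), Add(6, -6))) = Mul(-1, Mul(Pow(2, -1), 0)) = Mul(-1, Mul(Rational(1, 2), 0)) = Mul(-1, 0) = 0)
Mul(Add(Function('P')(-1029), -1308973), Pow(Add(445910, 1900079), -1)) = Mul(Add(0, -1308973), Pow(Add(445910, 1900079), -1)) = Mul(-1308973, Pow(2345989, -1)) = Mul(-1308973, Rational(1, 2345989)) = Rational(-1308973, 2345989)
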